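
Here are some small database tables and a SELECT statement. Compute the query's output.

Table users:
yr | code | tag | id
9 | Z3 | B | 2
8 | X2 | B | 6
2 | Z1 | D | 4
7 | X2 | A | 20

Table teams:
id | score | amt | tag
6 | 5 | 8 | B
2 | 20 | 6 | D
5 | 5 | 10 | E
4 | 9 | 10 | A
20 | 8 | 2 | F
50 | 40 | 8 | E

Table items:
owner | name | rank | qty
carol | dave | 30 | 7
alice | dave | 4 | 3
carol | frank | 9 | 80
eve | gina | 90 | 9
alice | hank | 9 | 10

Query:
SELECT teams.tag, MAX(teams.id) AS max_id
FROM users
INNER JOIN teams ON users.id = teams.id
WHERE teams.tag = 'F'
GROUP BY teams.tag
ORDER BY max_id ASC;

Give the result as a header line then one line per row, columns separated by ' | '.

After JOIN teams (4 rows):
users.yr | users.code | users.tag | users.id | teams.id | teams.score | teams.amt | teams.tag
9 | Z3 | B | 2 | 2 | 20 | 6 | D
8 | X2 | B | 6 | 6 | 5 | 8 | B
2 | Z1 | D | 4 | 4 | 9 | 10 | A
7 | X2 | A | 20 | 20 | 8 | 2 | F
After WHERE (1 rows):
users.yr | users.code | users.tag | users.id | teams.id | teams.score | teams.amt | teams.tag
7 | X2 | A | 20 | 20 | 8 | 2 | F
After GROUP BY (1 rows):
teams.tag | max_id
F | 20
After ORDER BY (1 rows):
teams.tag | max_id
F | 20

== RESULT ==
teams.tag | max_id
F | 20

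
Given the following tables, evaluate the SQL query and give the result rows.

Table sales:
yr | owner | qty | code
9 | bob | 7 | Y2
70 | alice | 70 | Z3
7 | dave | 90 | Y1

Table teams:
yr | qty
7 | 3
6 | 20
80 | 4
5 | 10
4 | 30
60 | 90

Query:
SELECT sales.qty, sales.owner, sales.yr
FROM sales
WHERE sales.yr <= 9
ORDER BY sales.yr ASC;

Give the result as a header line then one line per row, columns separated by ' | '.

After WHERE (2 rows):
sales.yr | sales.owner | sales.qty | sales.code
9 | bob | 7 | Y2
7 | dave | 90 | Y1
After SELECT (2 rows):
sales.qty | sales.owner | sales.yr
7 | bob | 9
90 | dave | 7
After ORDER BY (2 rows):
sales.qty | sales.owner | sales.yr
90 | dave | 7
7 | bob | 9

== RESULT ==
sales.qty | sales.owner | sales.yr
90 | dave | 7
7 | bob | 9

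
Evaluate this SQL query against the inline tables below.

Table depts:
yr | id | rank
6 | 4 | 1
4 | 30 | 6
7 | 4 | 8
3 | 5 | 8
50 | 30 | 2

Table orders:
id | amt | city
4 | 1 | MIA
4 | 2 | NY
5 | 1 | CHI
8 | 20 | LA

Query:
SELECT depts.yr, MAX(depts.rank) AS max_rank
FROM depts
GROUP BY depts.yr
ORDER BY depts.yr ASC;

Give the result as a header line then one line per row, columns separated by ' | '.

== RESULT ==
depts.yr | max_rank
3 | 8
4 | 6
6 | 1
7 | 8
50 | 2

Derivation:
After GROUP BY (5 rows):
depts.yr | max_rank
6 | 1
4 | 6
7 | 8
3 | 8
50 | 2
After ORDER BY (5 rows):
depts.yr | max_rank
3 | 8
4 | 6
6 | 1
7 | 8
50 | 2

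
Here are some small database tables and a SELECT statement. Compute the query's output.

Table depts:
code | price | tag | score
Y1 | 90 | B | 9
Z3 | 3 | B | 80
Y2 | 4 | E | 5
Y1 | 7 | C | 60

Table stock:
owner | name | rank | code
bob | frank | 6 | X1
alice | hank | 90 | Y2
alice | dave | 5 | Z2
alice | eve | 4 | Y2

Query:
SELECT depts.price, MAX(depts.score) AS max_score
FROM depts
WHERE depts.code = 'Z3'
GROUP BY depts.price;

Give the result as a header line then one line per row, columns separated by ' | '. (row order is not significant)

After WHERE (1 rows):
depts.code | depts.price | depts.tag | depts.score
Z3 | 3 | B | 80
After GROUP BY (1 rows):
depts.price | max_score
3 | 80

== RESULT ==
depts.price | max_score
3 | 80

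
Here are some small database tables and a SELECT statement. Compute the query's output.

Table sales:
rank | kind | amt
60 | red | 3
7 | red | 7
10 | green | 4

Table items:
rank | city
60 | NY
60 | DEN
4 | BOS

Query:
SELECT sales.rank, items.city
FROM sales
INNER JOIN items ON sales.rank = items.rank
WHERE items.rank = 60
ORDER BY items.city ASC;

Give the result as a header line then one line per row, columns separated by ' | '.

After JOIN items (2 rows):
sales.rank | sales.kind | sales.amt | items.rank | items.city
60 | red | 3 | 60 | NY
60 | red | 3 | 60 | DEN
After WHERE (2 rows):
sales.rank | sales.kind | sales.amt | items.rank | items.city
60 | red | 3 | 60 | NY
60 | red | 3 | 60 | DEN
After SELECT (2 rows):
sales.rank | items.city
60 | NY
60 | DEN
After ORDER BY (2 rows):
sales.rank | items.city
60 | DEN
60 | NY

== RESULT ==
sales.rank | items.city
60 | DEN
60 | NY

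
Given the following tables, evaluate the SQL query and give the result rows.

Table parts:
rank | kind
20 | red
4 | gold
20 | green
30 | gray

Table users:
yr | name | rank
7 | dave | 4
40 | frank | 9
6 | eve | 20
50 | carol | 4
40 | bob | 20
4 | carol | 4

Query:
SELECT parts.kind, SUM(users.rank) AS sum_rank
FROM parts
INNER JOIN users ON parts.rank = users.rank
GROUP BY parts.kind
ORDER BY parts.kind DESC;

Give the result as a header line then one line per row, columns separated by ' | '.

== RESULT ==
parts.kind | sum_rank
red | 40
green | 40
gold | 12

Derivation:
After JOIN users (7 rows):
parts.rank | parts.kind | users.yr | users.name | users.rank
20 | red | 6 | eve | 20
20 | red | 40 | bob | 20
4 | gold | 7 | dave | 4
4 | gold | 50 | carol | 4
4 | gold | 4 | carol | 4
20 | green | 6 | eve | 20
20 | green | 40 | bob | 20
After GROUP BY (3 rows):
parts.kind | sum_rank
red | 40
gold | 12
green | 40
After ORDER BY (3 rows):
parts.kind | sum_rank
red | 40
green | 40
gold | 12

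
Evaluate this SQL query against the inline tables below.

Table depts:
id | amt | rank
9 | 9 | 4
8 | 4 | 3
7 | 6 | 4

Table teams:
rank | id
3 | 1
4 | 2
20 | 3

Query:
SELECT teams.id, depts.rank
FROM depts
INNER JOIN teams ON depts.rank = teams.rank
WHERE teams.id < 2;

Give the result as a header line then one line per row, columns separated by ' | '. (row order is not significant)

== RESULT ==
teams.id | depts.rank
1 | 3

Derivation:
After JOIN teams (3 rows):
depts.id | depts.amt | depts.rank | teams.rank | teams.id
9 | 9 | 4 | 4 | 2
8 | 4 | 3 | 3 | 1
7 | 6 | 4 | 4 | 2
After WHERE (1 rows):
depts.id | depts.amt | depts.rank | teams.rank | teams.id
8 | 4 | 3 | 3 | 1
After SELECT (1 rows):
teams.id | depts.rank
1 | 3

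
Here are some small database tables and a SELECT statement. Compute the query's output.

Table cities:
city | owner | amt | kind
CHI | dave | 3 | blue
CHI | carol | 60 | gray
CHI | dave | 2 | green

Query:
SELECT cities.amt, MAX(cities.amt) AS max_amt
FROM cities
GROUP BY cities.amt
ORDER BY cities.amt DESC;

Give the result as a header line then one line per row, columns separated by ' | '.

== RESULT ==
cities.amt | max_amt
60 | 60
3 | 3
2 | 2

Derivation:
After GROUP BY (3 rows):
cities.amt | max_amt
3 | 3
60 | 60
2 | 2
After ORDER BY (3 rows):
cities.amt | max_amt
60 | 60
3 | 3
2 | 2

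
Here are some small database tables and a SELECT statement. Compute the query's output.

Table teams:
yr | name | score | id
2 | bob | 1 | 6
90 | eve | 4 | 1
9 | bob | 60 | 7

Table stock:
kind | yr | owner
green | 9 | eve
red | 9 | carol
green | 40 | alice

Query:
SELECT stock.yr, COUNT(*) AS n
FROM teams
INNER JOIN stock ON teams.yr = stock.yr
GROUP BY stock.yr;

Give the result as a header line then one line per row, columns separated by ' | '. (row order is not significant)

== RESULT ==
stock.yr | n
9 | 2

Derivation:
After JOIN stock (2 rows):
teams.yr | teams.name | teams.score | teams.id | stock.kind | stock.yr | stock.owner
9 | bob | 60 | 7 | green | 9 | eve
9 | bob | 60 | 7 | red | 9 | carol
After GROUP BY (1 rows):
stock.yr | n
9 | 2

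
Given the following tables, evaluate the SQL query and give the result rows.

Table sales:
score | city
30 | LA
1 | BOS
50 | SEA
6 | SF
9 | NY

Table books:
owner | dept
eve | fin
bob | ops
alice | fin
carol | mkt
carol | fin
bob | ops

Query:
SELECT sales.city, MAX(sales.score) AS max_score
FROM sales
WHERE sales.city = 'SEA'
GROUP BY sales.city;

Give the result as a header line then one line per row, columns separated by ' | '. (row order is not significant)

After WHERE (1 rows):
sales.score | sales.city
50 | SEA
After GROUP BY (1 rows):
sales.city | max_score
SEA | 50

== RESULT ==
sales.city | max_score
SEA | 50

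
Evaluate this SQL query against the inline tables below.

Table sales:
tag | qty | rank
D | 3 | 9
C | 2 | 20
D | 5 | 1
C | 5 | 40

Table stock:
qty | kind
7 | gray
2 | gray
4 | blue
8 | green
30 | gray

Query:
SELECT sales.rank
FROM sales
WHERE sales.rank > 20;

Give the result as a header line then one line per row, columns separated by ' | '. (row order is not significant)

== RESULT ==
sales.rank
40

Derivation:
After WHERE (1 rows):
sales.tag | sales.qty | sales.rank
C | 5 | 40
After SELECT (1 rows):
sales.rank
40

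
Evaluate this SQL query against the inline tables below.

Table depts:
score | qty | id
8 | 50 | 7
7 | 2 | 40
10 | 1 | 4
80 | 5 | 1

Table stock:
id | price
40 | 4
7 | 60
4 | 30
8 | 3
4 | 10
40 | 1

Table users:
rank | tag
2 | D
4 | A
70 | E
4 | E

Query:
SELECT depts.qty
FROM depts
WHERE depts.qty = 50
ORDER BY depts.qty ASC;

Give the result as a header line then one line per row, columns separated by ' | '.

After WHERE (1 rows):
depts.score | depts.qty | depts.id
8 | 50 | 7
After SELECT (1 rows):
depts.qty
50
After ORDER BY (1 rows):
depts.qty
50

== RESULT ==
depts.qty
50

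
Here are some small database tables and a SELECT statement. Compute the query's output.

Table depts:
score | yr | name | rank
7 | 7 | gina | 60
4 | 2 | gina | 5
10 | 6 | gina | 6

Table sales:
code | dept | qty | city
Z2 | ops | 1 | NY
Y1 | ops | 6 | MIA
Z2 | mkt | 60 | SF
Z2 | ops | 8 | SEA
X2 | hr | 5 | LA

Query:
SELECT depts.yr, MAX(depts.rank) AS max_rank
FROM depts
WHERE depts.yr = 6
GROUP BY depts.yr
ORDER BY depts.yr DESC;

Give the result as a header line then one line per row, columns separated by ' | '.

After WHERE (1 rows):
depts.score | depts.yr | depts.name | depts.rank
10 | 6 | gina | 6
After GROUP BY (1 rows):
depts.yr | max_rank
6 | 6
After ORDER BY (1 rows):
depts.yr | max_rank
6 | 6

== RESULT ==
depts.yr | max_rank
6 | 6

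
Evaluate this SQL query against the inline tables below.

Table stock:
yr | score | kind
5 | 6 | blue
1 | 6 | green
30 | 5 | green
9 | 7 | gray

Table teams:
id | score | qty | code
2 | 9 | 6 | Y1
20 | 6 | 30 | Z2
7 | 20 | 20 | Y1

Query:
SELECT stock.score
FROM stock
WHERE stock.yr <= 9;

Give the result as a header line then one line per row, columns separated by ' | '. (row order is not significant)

After WHERE (3 rows):
stock.yr | stock.score | stock.kind
5 | 6 | blue
1 | 6 | green
9 | 7 | gray
After SELECT (3 rows):
stock.score
6
6
7

== RESULT ==
stock.score
6
6
7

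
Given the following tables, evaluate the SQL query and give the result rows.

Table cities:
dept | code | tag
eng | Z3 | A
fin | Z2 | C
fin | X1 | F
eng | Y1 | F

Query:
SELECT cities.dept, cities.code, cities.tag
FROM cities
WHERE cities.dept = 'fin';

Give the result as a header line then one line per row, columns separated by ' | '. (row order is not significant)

== RESULT ==
cities.dept | cities.code | cities.tag
fin | Z2 | C
fin | X1 | F

Derivation:
After WHERE (2 rows):
cities.dept | cities.code | cities.tag
fin | Z2 | C
fin | X1 | F
After SELECT (2 rows):
cities.dept | cities.code | cities.tag
fin | Z2 | C
fin | X1 | F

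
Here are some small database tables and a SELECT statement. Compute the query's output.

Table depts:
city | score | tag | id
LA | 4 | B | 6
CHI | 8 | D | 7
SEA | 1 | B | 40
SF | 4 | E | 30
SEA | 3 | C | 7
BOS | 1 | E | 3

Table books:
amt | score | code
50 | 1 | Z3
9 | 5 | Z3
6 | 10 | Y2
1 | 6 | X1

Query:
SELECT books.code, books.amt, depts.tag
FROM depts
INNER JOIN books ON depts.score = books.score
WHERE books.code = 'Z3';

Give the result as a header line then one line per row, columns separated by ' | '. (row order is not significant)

== RESULT ==
books.code | books.amt | depts.tag
Z3 | 50 | B
Z3 | 50 | E

Derivation:
After JOIN books (2 rows):
depts.city | depts.score | depts.tag | depts.id | books.amt | books.score | books.code
SEA | 1 | B | 40 | 50 | 1 | Z3
BOS | 1 | E | 3 | 50 | 1 | Z3
After WHERE (2 rows):
depts.city | depts.score | depts.tag | depts.id | books.amt | books.score | books.code
SEA | 1 | B | 40 | 50 | 1 | Z3
BOS | 1 | E | 3 | 50 | 1 | Z3
After SELECT (2 rows):
books.code | books.amt | depts.tag
Z3 | 50 | B
Z3 | 50 | E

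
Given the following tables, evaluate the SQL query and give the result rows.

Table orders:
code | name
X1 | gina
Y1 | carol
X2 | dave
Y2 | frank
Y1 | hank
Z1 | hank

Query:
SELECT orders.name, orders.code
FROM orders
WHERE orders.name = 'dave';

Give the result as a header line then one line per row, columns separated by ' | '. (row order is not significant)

== RESULT ==
orders.name | orders.code
dave | X2

Derivation:
After WHERE (1 rows):
orders.code | orders.name
X2 | dave
After SELECT (1 rows):
orders.name | orders.code
dave | X2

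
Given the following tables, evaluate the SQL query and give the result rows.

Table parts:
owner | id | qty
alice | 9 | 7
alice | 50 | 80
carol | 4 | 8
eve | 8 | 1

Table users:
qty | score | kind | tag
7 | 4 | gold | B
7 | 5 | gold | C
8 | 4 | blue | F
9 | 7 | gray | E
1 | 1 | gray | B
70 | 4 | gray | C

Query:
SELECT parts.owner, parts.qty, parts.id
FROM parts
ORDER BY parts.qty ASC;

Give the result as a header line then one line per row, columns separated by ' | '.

== RESULT ==
parts.owner | parts.qty | parts.id
eve | 1 | 8
alice | 7 | 9
carol | 8 | 4
alice | 80 | 50

Derivation:
After SELECT (4 rows):
parts.owner | parts.qty | parts.id
alice | 7 | 9
alice | 80 | 50
carol | 8 | 4
eve | 1 | 8
After ORDER BY (4 rows):
parts.owner | parts.qty | parts.id
eve | 1 | 8
alice | 7 | 9
carol | 8 | 4
alice | 80 | 50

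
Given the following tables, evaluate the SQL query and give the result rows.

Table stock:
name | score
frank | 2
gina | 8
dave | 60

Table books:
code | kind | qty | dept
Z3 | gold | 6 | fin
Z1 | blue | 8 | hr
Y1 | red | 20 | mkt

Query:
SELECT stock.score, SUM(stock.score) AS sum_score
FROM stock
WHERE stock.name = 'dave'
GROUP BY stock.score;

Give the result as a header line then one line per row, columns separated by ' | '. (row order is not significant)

After WHERE (1 rows):
stock.name | stock.score
dave | 60
After GROUP BY (1 rows):
stock.score | sum_score
60 | 60

== RESULT ==
stock.score | sum_score
60 | 60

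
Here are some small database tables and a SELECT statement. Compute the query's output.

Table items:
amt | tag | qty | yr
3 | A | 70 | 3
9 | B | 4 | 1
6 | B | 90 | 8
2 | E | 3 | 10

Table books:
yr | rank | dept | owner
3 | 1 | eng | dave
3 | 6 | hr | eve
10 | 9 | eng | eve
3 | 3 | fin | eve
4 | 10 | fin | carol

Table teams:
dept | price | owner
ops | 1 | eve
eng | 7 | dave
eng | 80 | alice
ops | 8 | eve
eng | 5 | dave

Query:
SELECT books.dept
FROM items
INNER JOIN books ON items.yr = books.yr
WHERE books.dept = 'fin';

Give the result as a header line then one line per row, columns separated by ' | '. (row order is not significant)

== RESULT ==
books.dept
fin

Derivation:
After JOIN books (4 rows):
items.amt | items.tag | items.qty | items.yr | books.yr | books.rank | books.dept | books.owner
3 | A | 70 | 3 | 3 | 1 | eng | dave
3 | A | 70 | 3 | 3 | 6 | hr | eve
3 | A | 70 | 3 | 3 | 3 | fin | eve
2 | E | 3 | 10 | 10 | 9 | eng | eve
After WHERE (1 rows):
items.amt | items.tag | items.qty | items.yr | books.yr | books.rank | books.dept | books.owner
3 | A | 70 | 3 | 3 | 3 | fin | eve
After SELECT (1 rows):
books.dept
fin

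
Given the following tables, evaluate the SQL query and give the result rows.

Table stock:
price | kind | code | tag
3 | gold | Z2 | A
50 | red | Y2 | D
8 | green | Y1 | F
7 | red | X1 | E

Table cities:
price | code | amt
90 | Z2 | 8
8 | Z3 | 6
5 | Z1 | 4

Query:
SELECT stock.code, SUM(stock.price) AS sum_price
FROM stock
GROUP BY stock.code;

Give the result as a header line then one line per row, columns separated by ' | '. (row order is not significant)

== RESULT ==
stock.code | sum_price
Z2 | 3
Y2 | 50
Y1 | 8
X1 | 7

Derivation:
After GROUP BY (4 rows):
stock.code | sum_price
Z2 | 3
Y2 | 50
Y1 | 8
X1 | 7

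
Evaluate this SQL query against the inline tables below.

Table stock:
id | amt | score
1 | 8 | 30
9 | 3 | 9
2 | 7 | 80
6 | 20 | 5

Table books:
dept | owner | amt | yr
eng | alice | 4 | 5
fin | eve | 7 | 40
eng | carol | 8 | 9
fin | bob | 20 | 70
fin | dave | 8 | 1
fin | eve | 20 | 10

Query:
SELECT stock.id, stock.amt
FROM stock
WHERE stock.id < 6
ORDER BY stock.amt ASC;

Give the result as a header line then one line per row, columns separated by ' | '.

== RESULT ==
stock.id | stock.amt
2 | 7
1 | 8

Derivation:
After WHERE (2 rows):
stock.id | stock.amt | stock.score
1 | 8 | 30
2 | 7 | 80
After SELECT (2 rows):
stock.id | stock.amt
1 | 8
2 | 7
After ORDER BY (2 rows):
stock.id | stock.amt
2 | 7
1 | 8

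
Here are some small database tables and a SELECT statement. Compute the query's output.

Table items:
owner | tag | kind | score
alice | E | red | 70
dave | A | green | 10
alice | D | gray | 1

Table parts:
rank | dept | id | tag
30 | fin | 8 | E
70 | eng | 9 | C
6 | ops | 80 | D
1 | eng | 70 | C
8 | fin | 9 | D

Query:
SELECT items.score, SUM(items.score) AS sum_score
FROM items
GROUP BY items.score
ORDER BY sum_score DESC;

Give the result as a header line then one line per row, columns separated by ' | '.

After GROUP BY (3 rows):
items.score | sum_score
70 | 70
10 | 10
1 | 1
After ORDER BY (3 rows):
items.score | sum_score
70 | 70
10 | 10
1 | 1

== RESULT ==
items.score | sum_score
70 | 70
10 | 10
1 | 1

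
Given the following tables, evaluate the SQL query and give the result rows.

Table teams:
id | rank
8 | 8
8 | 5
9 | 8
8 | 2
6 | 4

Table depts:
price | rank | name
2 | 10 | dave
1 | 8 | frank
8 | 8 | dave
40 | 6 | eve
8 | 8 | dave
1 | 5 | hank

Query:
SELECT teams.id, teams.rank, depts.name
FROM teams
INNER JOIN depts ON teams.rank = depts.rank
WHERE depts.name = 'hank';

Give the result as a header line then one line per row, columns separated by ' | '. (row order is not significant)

After JOIN depts (7 rows):
teams.id | teams.rank | depts.price | depts.rank | depts.name
8 | 8 | 1 | 8 | frank
8 | 8 | 8 | 8 | dave
8 | 8 | 8 | 8 | dave
8 | 5 | 1 | 5 | hank
9 | 8 | 1 | 8 | frank
9 | 8 | 8 | 8 | dave
9 | 8 | 8 | 8 | dave
After WHERE (1 rows):
teams.id | teams.rank | depts.price | depts.rank | depts.name
8 | 5 | 1 | 5 | hank
After SELECT (1 rows):
teams.id | teams.rank | depts.name
8 | 5 | hank

== RESULT ==
teams.id | teams.rank | depts.name
8 | 5 | hank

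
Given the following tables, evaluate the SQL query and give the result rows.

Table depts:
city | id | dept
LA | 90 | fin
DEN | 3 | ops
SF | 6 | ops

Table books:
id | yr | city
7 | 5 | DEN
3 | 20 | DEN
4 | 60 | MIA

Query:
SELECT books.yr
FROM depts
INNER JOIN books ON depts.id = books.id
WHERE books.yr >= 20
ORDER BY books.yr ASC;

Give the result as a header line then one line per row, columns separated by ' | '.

== RESULT ==
books.yr
20

Derivation:
After JOIN books (1 rows):
depts.city | depts.id | depts.dept | books.id | books.yr | books.city
DEN | 3 | ops | 3 | 20 | DEN
After WHERE (1 rows):
depts.city | depts.id | depts.dept | books.id | books.yr | books.city
DEN | 3 | ops | 3 | 20 | DEN
After SELECT (1 rows):
books.yr
20
After ORDER BY (1 rows):
books.yr
20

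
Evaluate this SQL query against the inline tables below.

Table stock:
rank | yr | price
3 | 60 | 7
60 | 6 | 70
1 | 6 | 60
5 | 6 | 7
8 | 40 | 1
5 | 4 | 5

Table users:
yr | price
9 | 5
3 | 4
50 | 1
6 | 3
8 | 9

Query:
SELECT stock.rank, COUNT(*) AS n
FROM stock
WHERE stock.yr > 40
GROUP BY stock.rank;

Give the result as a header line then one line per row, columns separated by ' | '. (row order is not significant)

After WHERE (1 rows):
stock.rank | stock.yr | stock.price
3 | 60 | 7
After GROUP BY (1 rows):
stock.rank | n
3 | 1

== RESULT ==
stock.rank | n
3 | 1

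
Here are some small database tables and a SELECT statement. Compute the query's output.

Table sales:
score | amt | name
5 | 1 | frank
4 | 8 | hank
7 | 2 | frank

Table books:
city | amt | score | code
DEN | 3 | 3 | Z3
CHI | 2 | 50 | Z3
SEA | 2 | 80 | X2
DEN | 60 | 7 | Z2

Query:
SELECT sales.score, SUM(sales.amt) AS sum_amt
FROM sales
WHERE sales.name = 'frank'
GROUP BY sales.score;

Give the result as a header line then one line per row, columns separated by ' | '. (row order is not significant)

== RESULT ==
sales.score | sum_amt
5 | 1
7 | 2

Derivation:
After WHERE (2 rows):
sales.score | sales.amt | sales.name
5 | 1 | frank
7 | 2 | frank
After GROUP BY (2 rows):
sales.score | sum_amt
5 | 1
7 | 2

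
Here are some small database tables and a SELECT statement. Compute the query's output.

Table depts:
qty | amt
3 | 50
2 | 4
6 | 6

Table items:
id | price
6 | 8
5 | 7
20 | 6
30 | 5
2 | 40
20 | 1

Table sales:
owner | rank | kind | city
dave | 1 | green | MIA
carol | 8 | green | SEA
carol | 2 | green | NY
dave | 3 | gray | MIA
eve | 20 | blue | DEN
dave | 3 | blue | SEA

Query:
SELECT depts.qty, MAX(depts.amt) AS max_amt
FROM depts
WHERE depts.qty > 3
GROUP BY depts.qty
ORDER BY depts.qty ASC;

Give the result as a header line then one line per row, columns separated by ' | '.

== RESULT ==
depts.qty | max_amt
6 | 6

Derivation:
After WHERE (1 rows):
depts.qty | depts.amt
6 | 6
After GROUP BY (1 rows):
depts.qty | max_amt
6 | 6
After ORDER BY (1 rows):
depts.qty | max_amt
6 | 6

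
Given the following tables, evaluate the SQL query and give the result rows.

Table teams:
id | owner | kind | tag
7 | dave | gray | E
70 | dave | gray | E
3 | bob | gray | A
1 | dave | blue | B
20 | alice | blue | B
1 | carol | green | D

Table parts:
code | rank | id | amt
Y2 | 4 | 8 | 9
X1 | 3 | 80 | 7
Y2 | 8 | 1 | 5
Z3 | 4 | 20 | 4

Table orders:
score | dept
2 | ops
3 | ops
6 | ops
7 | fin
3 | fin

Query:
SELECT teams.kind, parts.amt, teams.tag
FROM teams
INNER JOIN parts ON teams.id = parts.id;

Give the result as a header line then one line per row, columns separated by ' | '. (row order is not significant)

== RESULT ==
teams.kind | parts.amt | teams.tag
blue | 5 | B
blue | 4 | B
green | 5 | D

Derivation:
After JOIN parts (3 rows):
teams.id | teams.owner | teams.kind | teams.tag | parts.code | parts.rank | parts.id | parts.amt
1 | dave | blue | B | Y2 | 8 | 1 | 5
20 | alice | blue | B | Z3 | 4 | 20 | 4
1 | carol | green | D | Y2 | 8 | 1 | 5
After SELECT (3 rows):
teams.kind | parts.amt | teams.tag
blue | 5 | B
blue | 4 | B
green | 5 | D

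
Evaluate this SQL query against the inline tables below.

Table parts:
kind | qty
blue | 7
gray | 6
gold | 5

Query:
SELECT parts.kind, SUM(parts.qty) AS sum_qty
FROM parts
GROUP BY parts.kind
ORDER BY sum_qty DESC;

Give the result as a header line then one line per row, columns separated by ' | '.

After GROUP BY (3 rows):
parts.kind | sum_qty
blue | 7
gray | 6
gold | 5
After ORDER BY (3 rows):
parts.kind | sum_qty
blue | 7
gray | 6
gold | 5

== RESULT ==
parts.kind | sum_qty
blue | 7
gray | 6
gold | 5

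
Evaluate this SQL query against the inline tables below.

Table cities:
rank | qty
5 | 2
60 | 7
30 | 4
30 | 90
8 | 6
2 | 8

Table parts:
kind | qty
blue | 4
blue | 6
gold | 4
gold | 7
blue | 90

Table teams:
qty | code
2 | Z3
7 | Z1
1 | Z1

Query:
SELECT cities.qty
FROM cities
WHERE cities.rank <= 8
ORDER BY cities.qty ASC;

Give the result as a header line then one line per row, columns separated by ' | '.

== RESULT ==
cities.qty
2
6
8

Derivation:
After WHERE (3 rows):
cities.rank | cities.qty
5 | 2
8 | 6
2 | 8
After SELECT (3 rows):
cities.qty
2
6
8
After ORDER BY (3 rows):
cities.qty
2
6
8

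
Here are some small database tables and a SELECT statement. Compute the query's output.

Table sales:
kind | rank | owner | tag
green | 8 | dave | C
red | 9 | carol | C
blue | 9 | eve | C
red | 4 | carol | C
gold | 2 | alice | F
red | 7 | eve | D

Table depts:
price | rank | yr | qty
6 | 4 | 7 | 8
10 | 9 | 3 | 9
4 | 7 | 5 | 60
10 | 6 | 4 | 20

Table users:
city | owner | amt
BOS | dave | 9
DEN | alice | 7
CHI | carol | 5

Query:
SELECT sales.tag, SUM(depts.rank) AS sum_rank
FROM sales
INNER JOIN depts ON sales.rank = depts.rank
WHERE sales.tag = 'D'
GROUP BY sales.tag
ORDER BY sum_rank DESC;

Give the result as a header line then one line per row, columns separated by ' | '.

== RESULT ==
sales.tag | sum_rank
D | 7

Derivation:
After JOIN depts (4 rows):
sales.kind | sales.rank | sales.owner | sales.tag | depts.price | depts.rank | depts.yr | depts.qty
red | 9 | carol | C | 10 | 9 | 3 | 9
blue | 9 | eve | C | 10 | 9 | 3 | 9
red | 4 | carol | C | 6 | 4 | 7 | 8
red | 7 | eve | D | 4 | 7 | 5 | 60
After WHERE (1 rows):
sales.kind | sales.rank | sales.owner | sales.tag | depts.price | depts.rank | depts.yr | depts.qty
red | 7 | eve | D | 4 | 7 | 5 | 60
After GROUP BY (1 rows):
sales.tag | sum_rank
D | 7
After ORDER BY (1 rows):
sales.tag | sum_rank
D | 7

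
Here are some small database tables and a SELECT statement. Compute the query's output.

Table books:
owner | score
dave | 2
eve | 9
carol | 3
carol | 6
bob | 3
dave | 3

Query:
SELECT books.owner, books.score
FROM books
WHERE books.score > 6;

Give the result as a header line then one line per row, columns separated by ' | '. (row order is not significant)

After WHERE (1 rows):
books.owner | books.score
eve | 9
After SELECT (1 rows):
books.owner | books.score
eve | 9

== RESULT ==
books.owner | books.score
eve | 9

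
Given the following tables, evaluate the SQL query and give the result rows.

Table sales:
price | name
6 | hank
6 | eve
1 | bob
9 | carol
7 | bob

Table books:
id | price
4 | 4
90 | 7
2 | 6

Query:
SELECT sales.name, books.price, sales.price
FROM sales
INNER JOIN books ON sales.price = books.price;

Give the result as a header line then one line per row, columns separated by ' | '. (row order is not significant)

== RESULT ==
sales.name | books.price | sales.price
hank | 6 | 6
eve | 6 | 6
bob | 7 | 7

Derivation:
After JOIN books (3 rows):
sales.price | sales.name | books.id | books.price
6 | hank | 2 | 6
6 | eve | 2 | 6
7 | bob | 90 | 7
After SELECT (3 rows):
sales.name | books.price | sales.price
hank | 6 | 6
eve | 6 | 6
bob | 7 | 7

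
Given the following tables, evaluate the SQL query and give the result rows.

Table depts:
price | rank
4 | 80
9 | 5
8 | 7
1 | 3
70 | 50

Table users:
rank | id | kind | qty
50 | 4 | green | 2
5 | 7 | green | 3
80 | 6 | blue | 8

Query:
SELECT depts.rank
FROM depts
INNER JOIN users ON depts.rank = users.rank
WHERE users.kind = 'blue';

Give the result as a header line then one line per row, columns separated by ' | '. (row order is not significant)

After JOIN users (3 rows):
depts.price | depts.rank | users.rank | users.id | users.kind | users.qty
4 | 80 | 80 | 6 | blue | 8
9 | 5 | 5 | 7 | green | 3
70 | 50 | 50 | 4 | green | 2
After WHERE (1 rows):
depts.price | depts.rank | users.rank | users.id | users.kind | users.qty
4 | 80 | 80 | 6 | blue | 8
After SELECT (1 rows):
depts.rank
80

== RESULT ==
depts.rank
80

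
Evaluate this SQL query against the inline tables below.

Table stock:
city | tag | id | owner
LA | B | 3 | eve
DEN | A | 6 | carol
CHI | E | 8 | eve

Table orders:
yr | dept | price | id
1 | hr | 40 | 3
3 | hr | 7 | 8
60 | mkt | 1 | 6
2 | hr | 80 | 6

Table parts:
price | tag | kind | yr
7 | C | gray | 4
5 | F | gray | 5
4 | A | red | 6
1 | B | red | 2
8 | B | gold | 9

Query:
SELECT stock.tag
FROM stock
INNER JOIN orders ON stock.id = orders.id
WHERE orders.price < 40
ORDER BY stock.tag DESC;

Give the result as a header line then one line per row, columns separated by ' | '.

After JOIN orders (4 rows):
stock.city | stock.tag | stock.id | stock.owner | orders.yr | orders.dept | orders.price | orders.id
LA | B | 3 | eve | 1 | hr | 40 | 3
DEN | A | 6 | carol | 60 | mkt | 1 | 6
DEN | A | 6 | carol | 2 | hr | 80 | 6
CHI | E | 8 | eve | 3 | hr | 7 | 8
After WHERE (2 rows):
stock.city | stock.tag | stock.id | stock.owner | orders.yr | orders.dept | orders.price | orders.id
DEN | A | 6 | carol | 60 | mkt | 1 | 6
CHI | E | 8 | eve | 3 | hr | 7 | 8
After SELECT (2 rows):
stock.tag
A
E
After ORDER BY (2 rows):
stock.tag
E
A

== RESULT ==
stock.tag
E
A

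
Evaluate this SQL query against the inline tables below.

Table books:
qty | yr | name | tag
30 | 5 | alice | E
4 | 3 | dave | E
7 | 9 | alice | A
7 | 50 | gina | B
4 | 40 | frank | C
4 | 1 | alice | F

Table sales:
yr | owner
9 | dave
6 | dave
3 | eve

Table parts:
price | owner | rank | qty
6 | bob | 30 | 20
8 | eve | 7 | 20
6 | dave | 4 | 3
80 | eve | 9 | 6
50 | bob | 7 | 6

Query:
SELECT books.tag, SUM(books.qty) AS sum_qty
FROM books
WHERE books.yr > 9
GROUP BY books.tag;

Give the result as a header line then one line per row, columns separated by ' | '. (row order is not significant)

== RESULT ==
books.tag | sum_qty
B | 7
C | 4

Derivation:
After WHERE (2 rows):
books.qty | books.yr | books.name | books.tag
7 | 50 | gina | B
4 | 40 | frank | C
After GROUP BY (2 rows):
books.tag | sum_qty
B | 7
C | 4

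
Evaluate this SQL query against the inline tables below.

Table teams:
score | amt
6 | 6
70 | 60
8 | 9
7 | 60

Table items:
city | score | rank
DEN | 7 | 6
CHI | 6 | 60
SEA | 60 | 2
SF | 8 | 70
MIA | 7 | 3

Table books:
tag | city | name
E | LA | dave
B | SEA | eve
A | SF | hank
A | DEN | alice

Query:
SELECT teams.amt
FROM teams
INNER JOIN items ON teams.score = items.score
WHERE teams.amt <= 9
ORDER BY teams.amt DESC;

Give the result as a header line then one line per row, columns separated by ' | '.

== RESULT ==
teams.amt
9
6

Derivation:
After JOIN items (4 rows):
teams.score | teams.amt | items.city | items.score | items.rank
6 | 6 | CHI | 6 | 60
8 | 9 | SF | 8 | 70
7 | 60 | DEN | 7 | 6
7 | 60 | MIA | 7 | 3
After WHERE (2 rows):
teams.score | teams.amt | items.city | items.score | items.rank
6 | 6 | CHI | 6 | 60
8 | 9 | SF | 8 | 70
After SELECT (2 rows):
teams.amt
6
9
After ORDER BY (2 rows):
teams.amt
9
6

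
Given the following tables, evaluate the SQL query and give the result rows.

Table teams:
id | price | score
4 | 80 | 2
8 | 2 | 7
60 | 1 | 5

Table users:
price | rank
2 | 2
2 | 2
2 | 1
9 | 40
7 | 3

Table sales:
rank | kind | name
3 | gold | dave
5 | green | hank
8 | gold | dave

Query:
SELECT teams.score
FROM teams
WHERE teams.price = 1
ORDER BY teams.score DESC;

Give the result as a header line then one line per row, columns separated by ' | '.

After WHERE (1 rows):
teams.id | teams.price | teams.score
60 | 1 | 5
After SELECT (1 rows):
teams.score
5
After ORDER BY (1 rows):
teams.score
5

== RESULT ==
teams.score
5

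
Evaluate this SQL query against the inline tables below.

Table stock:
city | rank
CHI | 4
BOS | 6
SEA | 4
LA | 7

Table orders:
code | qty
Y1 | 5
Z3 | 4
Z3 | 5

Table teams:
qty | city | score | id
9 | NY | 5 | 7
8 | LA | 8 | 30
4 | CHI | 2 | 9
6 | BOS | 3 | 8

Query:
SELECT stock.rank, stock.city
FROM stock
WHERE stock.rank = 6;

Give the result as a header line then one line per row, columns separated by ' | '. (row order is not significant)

After WHERE (1 rows):
stock.city | stock.rank
BOS | 6
After SELECT (1 rows):
stock.rank | stock.city
6 | BOS

== RESULT ==
stock.rank | stock.city
6 | BOS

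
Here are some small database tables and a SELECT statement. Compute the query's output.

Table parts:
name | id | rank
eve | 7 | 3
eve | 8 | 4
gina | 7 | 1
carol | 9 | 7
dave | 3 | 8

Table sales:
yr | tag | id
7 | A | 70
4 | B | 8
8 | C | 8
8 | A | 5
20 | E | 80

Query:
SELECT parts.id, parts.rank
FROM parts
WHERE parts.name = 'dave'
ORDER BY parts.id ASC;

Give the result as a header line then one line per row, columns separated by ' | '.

== RESULT ==
parts.id | parts.rank
3 | 8

Derivation:
After WHERE (1 rows):
parts.name | parts.id | parts.rank
dave | 3 | 8
After SELECT (1 rows):
parts.id | parts.rank
3 | 8
After ORDER BY (1 rows):
parts.id | parts.rank
3 | 8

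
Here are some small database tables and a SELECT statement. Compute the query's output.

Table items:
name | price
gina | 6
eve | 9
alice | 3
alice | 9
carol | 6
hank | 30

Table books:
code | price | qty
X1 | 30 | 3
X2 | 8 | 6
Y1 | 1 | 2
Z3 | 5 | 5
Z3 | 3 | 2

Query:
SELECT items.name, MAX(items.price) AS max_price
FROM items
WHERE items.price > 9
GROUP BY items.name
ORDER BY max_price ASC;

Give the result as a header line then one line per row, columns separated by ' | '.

After WHERE (1 rows):
items.name | items.price
hank | 30
After GROUP BY (1 rows):
items.name | max_price
hank | 30
After ORDER BY (1 rows):
items.name | max_price
hank | 30

== RESULT ==
items.name | max_price
hank | 30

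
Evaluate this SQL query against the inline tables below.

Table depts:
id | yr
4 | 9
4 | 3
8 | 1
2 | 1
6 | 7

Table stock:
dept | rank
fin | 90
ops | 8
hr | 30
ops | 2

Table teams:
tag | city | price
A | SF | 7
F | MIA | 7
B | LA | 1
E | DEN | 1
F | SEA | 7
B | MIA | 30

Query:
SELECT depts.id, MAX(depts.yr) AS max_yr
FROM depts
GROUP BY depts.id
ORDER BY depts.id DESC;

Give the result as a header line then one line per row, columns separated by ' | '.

== RESULT ==
depts.id | max_yr
8 | 1
6 | 7
4 | 9
2 | 1

Derivation:
After GROUP BY (4 rows):
depts.id | max_yr
4 | 9
8 | 1
2 | 1
6 | 7
After ORDER BY (4 rows):
depts.id | max_yr
8 | 1
6 | 7
4 | 9
2 | 1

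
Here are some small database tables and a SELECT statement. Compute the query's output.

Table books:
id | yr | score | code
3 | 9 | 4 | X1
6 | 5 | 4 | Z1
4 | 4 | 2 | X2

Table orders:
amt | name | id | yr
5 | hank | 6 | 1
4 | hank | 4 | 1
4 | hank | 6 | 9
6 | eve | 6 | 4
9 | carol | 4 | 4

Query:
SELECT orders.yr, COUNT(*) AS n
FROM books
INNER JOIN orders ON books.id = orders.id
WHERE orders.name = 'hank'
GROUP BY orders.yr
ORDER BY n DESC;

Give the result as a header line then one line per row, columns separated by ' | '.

After JOIN orders (5 rows):
books.id | books.yr | books.score | books.code | orders.amt | orders.name | orders.id | orders.yr
6 | 5 | 4 | Z1 | 5 | hank | 6 | 1
6 | 5 | 4 | Z1 | 4 | hank | 6 | 9
6 | 5 | 4 | Z1 | 6 | eve | 6 | 4
4 | 4 | 2 | X2 | 4 | hank | 4 | 1
4 | 4 | 2 | X2 | 9 | carol | 4 | 4
After WHERE (3 rows):
books.id | books.yr | books.score | books.code | orders.amt | orders.name | orders.id | orders.yr
6 | 5 | 4 | Z1 | 5 | hank | 6 | 1
6 | 5 | 4 | Z1 | 4 | hank | 6 | 9
4 | 4 | 2 | X2 | 4 | hank | 4 | 1
After GROUP BY (2 rows):
orders.yr | n
1 | 2
9 | 1
After ORDER BY (2 rows):
orders.yr | n
1 | 2
9 | 1

== RESULT ==
orders.yr | n
1 | 2
9 | 1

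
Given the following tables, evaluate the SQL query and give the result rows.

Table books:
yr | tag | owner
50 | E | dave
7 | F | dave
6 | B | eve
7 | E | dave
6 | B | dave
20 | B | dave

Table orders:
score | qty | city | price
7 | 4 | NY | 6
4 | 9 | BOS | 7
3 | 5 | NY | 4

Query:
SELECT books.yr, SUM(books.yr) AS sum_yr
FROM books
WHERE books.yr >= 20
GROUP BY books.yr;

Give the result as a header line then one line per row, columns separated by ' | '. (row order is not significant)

After WHERE (2 rows):
books.yr | books.tag | books.owner
50 | E | dave
20 | B | dave
After GROUP BY (2 rows):
books.yr | sum_yr
50 | 50
20 | 20

== RESULT ==
books.yr | sum_yr
50 | 50
20 | 20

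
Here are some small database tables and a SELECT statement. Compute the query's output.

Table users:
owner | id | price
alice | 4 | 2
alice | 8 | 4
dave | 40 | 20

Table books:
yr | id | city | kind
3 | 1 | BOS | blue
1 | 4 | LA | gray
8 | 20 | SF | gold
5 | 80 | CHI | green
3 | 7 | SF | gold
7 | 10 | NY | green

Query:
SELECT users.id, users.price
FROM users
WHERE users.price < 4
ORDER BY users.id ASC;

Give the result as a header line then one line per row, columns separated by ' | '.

After WHERE (1 rows):
users.owner | users.id | users.price
alice | 4 | 2
After SELECT (1 rows):
users.id | users.price
4 | 2
After ORDER BY (1 rows):
users.id | users.price
4 | 2

== RESULT ==
users.id | users.price
4 | 2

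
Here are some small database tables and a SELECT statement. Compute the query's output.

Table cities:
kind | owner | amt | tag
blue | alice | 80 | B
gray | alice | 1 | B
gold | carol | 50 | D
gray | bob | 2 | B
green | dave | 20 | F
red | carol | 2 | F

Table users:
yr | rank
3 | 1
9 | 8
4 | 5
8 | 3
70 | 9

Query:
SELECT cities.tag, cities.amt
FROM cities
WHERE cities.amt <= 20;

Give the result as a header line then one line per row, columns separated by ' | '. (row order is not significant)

== RESULT ==
cities.tag | cities.amt
B | 1
B | 2
F | 20
F | 2

Derivation:
After WHERE (4 rows):
cities.kind | cities.owner | cities.amt | cities.tag
gray | alice | 1 | B
gray | bob | 2 | B
green | dave | 20 | F
red | carol | 2 | F
After SELECT (4 rows):
cities.tag | cities.amt
B | 1
B | 2
F | 20
F | 2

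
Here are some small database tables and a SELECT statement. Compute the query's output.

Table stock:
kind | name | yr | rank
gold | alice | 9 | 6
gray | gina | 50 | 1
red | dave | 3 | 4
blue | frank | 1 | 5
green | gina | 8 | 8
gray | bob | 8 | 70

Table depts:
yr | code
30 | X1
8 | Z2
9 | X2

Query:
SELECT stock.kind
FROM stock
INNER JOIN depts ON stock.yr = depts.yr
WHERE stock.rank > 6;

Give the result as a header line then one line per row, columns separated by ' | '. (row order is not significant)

After JOIN depts (3 rows):
stock.kind | stock.name | stock.yr | stock.rank | depts.yr | depts.code
gold | alice | 9 | 6 | 9 | X2
green | gina | 8 | 8 | 8 | Z2
gray | bob | 8 | 70 | 8 | Z2
After WHERE (2 rows):
stock.kind | stock.name | stock.yr | stock.rank | depts.yr | depts.code
green | gina | 8 | 8 | 8 | Z2
gray | bob | 8 | 70 | 8 | Z2
After SELECT (2 rows):
stock.kind
green
gray

== RESULT ==
stock.kind
green
gray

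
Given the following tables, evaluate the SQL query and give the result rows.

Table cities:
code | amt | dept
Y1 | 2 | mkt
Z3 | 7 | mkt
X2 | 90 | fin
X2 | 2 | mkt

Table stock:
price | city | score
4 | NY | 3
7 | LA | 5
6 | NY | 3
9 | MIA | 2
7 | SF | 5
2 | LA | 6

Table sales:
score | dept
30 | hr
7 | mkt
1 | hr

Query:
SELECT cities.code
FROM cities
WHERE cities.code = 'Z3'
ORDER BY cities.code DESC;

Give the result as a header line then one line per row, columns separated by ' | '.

After WHERE (1 rows):
cities.code | cities.amt | cities.dept
Z3 | 7 | mkt
After SELECT (1 rows):
cities.code
Z3
After ORDER BY (1 rows):
cities.code
Z3

== RESULT ==
cities.code
Z3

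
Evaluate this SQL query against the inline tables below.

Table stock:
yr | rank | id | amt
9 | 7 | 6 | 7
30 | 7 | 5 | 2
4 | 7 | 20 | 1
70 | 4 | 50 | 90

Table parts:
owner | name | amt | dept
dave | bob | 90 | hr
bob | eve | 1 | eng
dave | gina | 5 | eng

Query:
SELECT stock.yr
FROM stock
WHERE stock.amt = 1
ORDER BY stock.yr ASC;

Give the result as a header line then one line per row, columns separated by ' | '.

== RESULT ==
stock.yr
4

Derivation:
After WHERE (1 rows):
stock.yr | stock.rank | stock.id | stock.amt
4 | 7 | 20 | 1
After SELECT (1 rows):
stock.yr
4
After ORDER BY (1 rows):
stock.yr
4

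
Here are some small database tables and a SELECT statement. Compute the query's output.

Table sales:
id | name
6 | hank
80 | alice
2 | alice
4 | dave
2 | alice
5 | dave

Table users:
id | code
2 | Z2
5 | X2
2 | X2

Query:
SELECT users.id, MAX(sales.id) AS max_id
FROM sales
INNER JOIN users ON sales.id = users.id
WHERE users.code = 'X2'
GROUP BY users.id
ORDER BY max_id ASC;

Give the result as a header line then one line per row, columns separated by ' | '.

After JOIN users (5 rows):
sales.id | sales.name | users.id | users.code
2 | alice | 2 | Z2
2 | alice | 2 | X2
2 | alice | 2 | Z2
2 | alice | 2 | X2
5 | dave | 5 | X2
After WHERE (3 rows):
sales.id | sales.name | users.id | users.code
2 | alice | 2 | X2
2 | alice | 2 | X2
5 | dave | 5 | X2
After GROUP BY (2 rows):
users.id | max_id
2 | 2
5 | 5
After ORDER BY (2 rows):
users.id | max_id
2 | 2
5 | 5

== RESULT ==
users.id | max_id
2 | 2
5 | 5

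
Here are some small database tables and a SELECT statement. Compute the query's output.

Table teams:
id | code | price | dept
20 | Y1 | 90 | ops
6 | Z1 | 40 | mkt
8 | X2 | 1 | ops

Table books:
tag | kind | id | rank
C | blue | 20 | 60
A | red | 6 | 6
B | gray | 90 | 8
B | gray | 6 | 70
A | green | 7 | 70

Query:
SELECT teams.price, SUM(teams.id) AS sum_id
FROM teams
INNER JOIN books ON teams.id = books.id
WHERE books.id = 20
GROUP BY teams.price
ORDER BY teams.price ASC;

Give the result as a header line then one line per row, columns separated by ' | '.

== RESULT ==
teams.price | sum_id
90 | 20

Derivation:
After JOIN books (3 rows):
teams.id | teams.code | teams.price | teams.dept | books.tag | books.kind | books.id | books.rank
20 | Y1 | 90 | ops | C | blue | 20 | 60
6 | Z1 | 40 | mkt | A | red | 6 | 6
6 | Z1 | 40 | mkt | B | gray | 6 | 70
After WHERE (1 rows):
teams.id | teams.code | teams.price | teams.dept | books.tag | books.kind | books.id | books.rank
20 | Y1 | 90 | ops | C | blue | 20 | 60
After GROUP BY (1 rows):
teams.price | sum_id
90 | 20
After ORDER BY (1 rows):
teams.price | sum_id
90 | 20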